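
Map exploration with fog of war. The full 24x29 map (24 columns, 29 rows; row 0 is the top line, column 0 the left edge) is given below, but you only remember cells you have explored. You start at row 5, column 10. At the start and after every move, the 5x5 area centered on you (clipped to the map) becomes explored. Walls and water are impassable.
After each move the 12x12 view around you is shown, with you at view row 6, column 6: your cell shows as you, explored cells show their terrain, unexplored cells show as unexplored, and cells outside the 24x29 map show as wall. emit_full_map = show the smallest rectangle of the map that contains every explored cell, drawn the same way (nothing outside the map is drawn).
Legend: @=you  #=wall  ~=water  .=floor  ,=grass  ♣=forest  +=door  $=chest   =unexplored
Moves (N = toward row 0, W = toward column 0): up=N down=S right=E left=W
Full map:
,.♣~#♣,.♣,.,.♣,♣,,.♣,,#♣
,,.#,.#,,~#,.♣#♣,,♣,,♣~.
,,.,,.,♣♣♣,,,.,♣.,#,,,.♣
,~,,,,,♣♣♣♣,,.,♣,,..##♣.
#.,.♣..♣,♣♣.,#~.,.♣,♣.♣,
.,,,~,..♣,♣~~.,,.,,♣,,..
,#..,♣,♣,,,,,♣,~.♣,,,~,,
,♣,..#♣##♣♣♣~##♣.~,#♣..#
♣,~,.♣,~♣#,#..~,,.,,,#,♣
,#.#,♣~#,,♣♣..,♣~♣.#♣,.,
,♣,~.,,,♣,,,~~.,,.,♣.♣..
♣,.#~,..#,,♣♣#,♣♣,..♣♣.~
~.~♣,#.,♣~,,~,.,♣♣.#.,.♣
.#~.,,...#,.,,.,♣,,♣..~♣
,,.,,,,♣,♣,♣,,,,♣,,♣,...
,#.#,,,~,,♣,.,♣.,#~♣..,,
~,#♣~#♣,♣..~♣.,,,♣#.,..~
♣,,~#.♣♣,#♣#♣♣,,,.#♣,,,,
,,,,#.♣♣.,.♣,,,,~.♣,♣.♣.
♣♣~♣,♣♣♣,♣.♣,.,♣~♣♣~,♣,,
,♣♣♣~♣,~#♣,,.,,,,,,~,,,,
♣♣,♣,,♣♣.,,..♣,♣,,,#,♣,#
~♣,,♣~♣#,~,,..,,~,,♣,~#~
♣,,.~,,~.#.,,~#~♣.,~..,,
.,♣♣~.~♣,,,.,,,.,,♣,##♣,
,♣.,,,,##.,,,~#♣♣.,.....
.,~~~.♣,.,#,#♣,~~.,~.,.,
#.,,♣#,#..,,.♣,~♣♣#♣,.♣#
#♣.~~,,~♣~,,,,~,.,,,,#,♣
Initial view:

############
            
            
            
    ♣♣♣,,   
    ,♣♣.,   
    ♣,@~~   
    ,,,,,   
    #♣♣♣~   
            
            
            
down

            
            
            
    ♣♣♣,,   
    ,♣♣.,   
    ♣,♣~~   
    ,,@,,   
    #♣♣♣~   
    ♣#,#.   
            
            
            

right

            
            
            
   ♣♣♣,,    
   ,♣♣.,#   
   ♣,♣~~.   
   ,,,@,♣   
   #♣♣♣~#   
   ♣#,#..   
            
            
            

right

            
            
            
  ♣♣♣,,     
  ,♣♣.,#~   
  ♣,♣~~.,   
  ,,,,@♣,   
  #♣♣♣~##   
  ♣#,#..~   
            
            
            

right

            
            
            
 ♣♣♣,,      
 ,♣♣.,#~.   
 ♣,♣~~.,,   
 ,,,,,@,~   
 #♣♣♣~##♣   
 ♣#,#..~,   
            
            
            

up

############
            
            
            
 ♣♣♣,,.,♣   
 ,♣♣.,#~.   
 ♣,♣~~@,,   
 ,,,,,♣,~   
 #♣♣♣~##♣   
 ♣#,#..~,   
            
            

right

############
            
            
            
♣♣♣,,.,♣,   
,♣♣.,#~.,   
♣,♣~~.@,.   
,,,,,♣,~.   
#♣♣♣~##♣.   
♣#,#..~,    
            
            

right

############
            
            
            
♣♣,,.,♣,,   
♣♣.,#~.,.   
,♣~~.,@.,   
,,,,♣,~.♣   
♣♣♣~##♣.~   
#,#..~,     
            
            

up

############
############
            
            
    .,♣.,   
♣♣,,.,♣,,   
♣♣.,#~@,.   
,♣~~.,,.,   
,,,,♣,~.♣   
♣♣♣~##♣.~   
#,#..~,     
            

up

############
############
############
            
    ♣#♣,,   
    .,♣.,   
♣♣,,.,@,,   
♣♣.,#~.,.   
,♣~~.,,.,   
,,,,♣,~.♣   
♣♣♣~##♣.~   
#,#..~,     

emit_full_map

     ♣#♣,,
     .,♣.,
♣♣♣,,.,@,,
,♣♣.,#~.,.
♣,♣~~.,,.,
,,,,,♣,~.♣
#♣♣♣~##♣.~
♣#,#..~,  

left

############
############
############
            
    .♣#♣,,  
    ,.,♣.,  
♣♣♣,,.@♣,,  
,♣♣.,#~.,.  
♣,♣~~.,,.,  
,,,,,♣,~.♣  
#♣♣♣~##♣.~  
♣#,#..~,    

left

############
############
############
            
    ,.♣#♣,, 
    ,,.,♣., 
 ♣♣♣,,@,♣,, 
 ,♣♣.,#~.,. 
 ♣,♣~~.,,., 
 ,,,,,♣,~.♣ 
 #♣♣♣~##♣.~ 
 ♣#,#..~,   

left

############
############
############
            
    #,.♣#♣,,
    ,,,.,♣.,
  ♣♣♣,@.,♣,,
  ,♣♣.,#~.,.
  ♣,♣~~.,,.,
  ,,,,,♣,~.♣
  #♣♣♣~##♣.~
  ♣#,#..~,  

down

############
############
            
    #,.♣#♣,,
    ,,,.,♣.,
  ♣♣♣,,.,♣,,
  ,♣♣.@#~.,.
  ♣,♣~~.,,.,
  ,,,,,♣,~.♣
  #♣♣♣~##♣.~
  ♣#,#..~,  
            

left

############
############
            
     #,.♣#♣,
    ♣,,,.,♣.
   ♣♣♣,,.,♣,
   ,♣♣@,#~.,
   ♣,♣~~.,,.
   ,,,,,♣,~.
   #♣♣♣~##♣.
   ♣#,#..~, 
            

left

############
############
            
      #,.♣#♣
    ♣♣,,,.,♣
    ♣♣♣,,.,♣
    ,♣@.,#~.
    ♣,♣~~.,,
    ,,,,,♣,~
    #♣♣♣~##♣
    ♣#,#..~,
            

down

############
            
      #,.♣#♣
    ♣♣,,,.,♣
    ♣♣♣,,.,♣
    ,♣♣.,#~.
    ♣,@~~.,,
    ,,,,,♣,~
    #♣♣♣~##♣
    ♣#,#..~,
            
            

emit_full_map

  #,.♣#♣,,
♣♣,,,.,♣.,
♣♣♣,,.,♣,,
,♣♣.,#~.,.
♣,@~~.,,.,
,,,,,♣,~.♣
#♣♣♣~##♣.~
♣#,#..~,  

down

            
      #,.♣#♣
    ♣♣,,,.,♣
    ♣♣♣,,.,♣
    ,♣♣.,#~.
    ♣,♣~~.,,
    ,,@,,♣,~
    #♣♣♣~##♣
    ♣#,#..~,
            
            
            

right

            
     #,.♣#♣,
   ♣♣,,,.,♣.
   ♣♣♣,,.,♣,
   ,♣♣.,#~.,
   ♣,♣~~.,,.
   ,,,@,♣,~.
   #♣♣♣~##♣.
   ♣#,#..~, 
            
            
            

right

            
    #,.♣#♣,,
  ♣♣,,,.,♣.,
  ♣♣♣,,.,♣,,
  ,♣♣.,#~.,.
  ♣,♣~~.,,.,
  ,,,,@♣,~.♣
  #♣♣♣~##♣.~
  ♣#,#..~,  
            
            
            

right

            
   #,.♣#♣,, 
 ♣♣,,,.,♣., 
 ♣♣♣,,.,♣,, 
 ,♣♣.,#~.,. 
 ♣,♣~~.,,., 
 ,,,,,@,~.♣ 
 #♣♣♣~##♣.~ 
 ♣#,#..~,   
            
            
            

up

############
            
   #,.♣#♣,, 
 ♣♣,,,.,♣., 
 ♣♣♣,,.,♣,, 
 ,♣♣.,#~.,. 
 ♣,♣~~@,,., 
 ,,,,,♣,~.♣ 
 #♣♣♣~##♣.~ 
 ♣#,#..~,   
            
            

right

############
            
  #,.♣#♣,,  
♣♣,,,.,♣.,  
♣♣♣,,.,♣,,  
,♣♣.,#~.,.  
♣,♣~~.@,.,  
,,,,,♣,~.♣  
#♣♣♣~##♣.~  
♣#,#..~,    
            
            

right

############
            
 #,.♣#♣,,   
♣,,,.,♣.,   
♣♣,,.,♣,,   
♣♣.,#~.,.   
,♣~~.,@.,   
,,,,♣,~.♣   
♣♣♣~##♣.~   
#,#..~,     
            
            

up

############
############
            
 #,.♣#♣,,   
♣,,,.,♣.,   
♣♣,,.,♣,,   
♣♣.,#~@,.   
,♣~~.,,.,   
,,,,♣,~.♣   
♣♣♣~##♣.~   
#,#..~,     
            

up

############
############
############
            
 #,.♣#♣,,   
♣,,,.,♣.,   
♣♣,,.,@,,   
♣♣.,#~.,.   
,♣~~.,,.,   
,,,,♣,~.♣   
♣♣♣~##♣.~   
#,#..~,     

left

############
############
############
            
  #,.♣#♣,,  
♣♣,,,.,♣.,  
♣♣♣,,.@♣,,  
,♣♣.,#~.,.  
♣,♣~~.,,.,  
,,,,,♣,~.♣  
#♣♣♣~##♣.~  
♣#,#..~,    

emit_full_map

  #,.♣#♣,,
♣♣,,,.,♣.,
♣♣♣,,.@♣,,
,♣♣.,#~.,.
♣,♣~~.,,.,
,,,,,♣,~.♣
#♣♣♣~##♣.~
♣#,#..~,  


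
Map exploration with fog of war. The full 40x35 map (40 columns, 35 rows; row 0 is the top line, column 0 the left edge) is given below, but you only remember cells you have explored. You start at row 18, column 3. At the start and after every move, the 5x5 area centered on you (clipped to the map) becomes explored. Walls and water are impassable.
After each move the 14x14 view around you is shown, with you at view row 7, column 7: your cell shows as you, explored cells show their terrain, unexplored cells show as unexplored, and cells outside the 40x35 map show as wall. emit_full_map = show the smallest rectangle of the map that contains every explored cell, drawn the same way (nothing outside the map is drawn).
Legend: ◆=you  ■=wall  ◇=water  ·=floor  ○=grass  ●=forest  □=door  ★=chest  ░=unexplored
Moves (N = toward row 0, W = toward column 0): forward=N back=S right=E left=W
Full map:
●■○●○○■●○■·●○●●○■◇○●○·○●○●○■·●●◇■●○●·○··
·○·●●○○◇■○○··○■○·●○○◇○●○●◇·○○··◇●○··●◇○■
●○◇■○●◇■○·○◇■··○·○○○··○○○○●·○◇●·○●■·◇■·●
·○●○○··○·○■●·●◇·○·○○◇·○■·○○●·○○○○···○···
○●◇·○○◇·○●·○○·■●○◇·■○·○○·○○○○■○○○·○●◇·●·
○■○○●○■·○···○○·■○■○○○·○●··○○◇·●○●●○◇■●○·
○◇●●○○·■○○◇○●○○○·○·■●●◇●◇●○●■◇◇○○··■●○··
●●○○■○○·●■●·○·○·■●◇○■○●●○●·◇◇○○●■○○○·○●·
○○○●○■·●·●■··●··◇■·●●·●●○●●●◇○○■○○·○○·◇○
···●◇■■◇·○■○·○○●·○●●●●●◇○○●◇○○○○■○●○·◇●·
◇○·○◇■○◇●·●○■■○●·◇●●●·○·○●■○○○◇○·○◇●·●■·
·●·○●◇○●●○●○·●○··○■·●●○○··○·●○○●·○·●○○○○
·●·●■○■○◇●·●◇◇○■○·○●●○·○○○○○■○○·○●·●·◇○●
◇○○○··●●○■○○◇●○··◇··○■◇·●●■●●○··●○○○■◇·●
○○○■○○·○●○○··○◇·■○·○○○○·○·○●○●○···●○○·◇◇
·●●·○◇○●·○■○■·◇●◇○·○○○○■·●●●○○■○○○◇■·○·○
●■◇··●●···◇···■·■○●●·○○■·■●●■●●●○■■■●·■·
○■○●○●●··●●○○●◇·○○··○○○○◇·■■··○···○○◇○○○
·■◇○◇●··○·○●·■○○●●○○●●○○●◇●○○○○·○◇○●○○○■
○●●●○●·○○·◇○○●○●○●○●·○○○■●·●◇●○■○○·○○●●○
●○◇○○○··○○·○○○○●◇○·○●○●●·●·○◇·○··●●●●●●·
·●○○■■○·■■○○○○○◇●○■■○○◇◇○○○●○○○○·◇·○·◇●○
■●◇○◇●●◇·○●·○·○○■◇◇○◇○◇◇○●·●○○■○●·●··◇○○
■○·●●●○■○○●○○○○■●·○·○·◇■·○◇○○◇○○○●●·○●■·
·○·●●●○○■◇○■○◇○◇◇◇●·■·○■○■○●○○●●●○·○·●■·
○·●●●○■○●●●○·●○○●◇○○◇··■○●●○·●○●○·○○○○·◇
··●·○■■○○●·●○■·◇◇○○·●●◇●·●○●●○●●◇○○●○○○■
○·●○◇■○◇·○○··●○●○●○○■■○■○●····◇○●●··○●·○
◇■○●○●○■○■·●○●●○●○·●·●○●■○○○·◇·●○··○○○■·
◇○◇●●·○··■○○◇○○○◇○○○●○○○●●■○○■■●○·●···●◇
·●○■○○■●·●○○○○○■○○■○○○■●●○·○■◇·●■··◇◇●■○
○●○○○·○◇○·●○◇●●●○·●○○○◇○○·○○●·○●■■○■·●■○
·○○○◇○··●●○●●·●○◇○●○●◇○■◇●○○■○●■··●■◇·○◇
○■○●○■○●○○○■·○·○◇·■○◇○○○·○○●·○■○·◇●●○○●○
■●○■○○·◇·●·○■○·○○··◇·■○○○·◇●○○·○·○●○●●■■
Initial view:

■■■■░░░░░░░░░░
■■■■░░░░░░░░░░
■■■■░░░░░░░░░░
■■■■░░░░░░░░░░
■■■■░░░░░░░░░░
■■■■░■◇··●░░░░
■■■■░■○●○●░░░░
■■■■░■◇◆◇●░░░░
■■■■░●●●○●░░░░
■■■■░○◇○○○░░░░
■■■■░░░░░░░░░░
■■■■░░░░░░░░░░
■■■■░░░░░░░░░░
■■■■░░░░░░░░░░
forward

■■■■░░░░░░░░░░
■■■■░░░░░░░░░░
■■■■░░░░░░░░░░
■■■■░░░░░░░░░░
■■■■░░░░░░░░░░
■■■■░●●·○◇░░░░
■■■■░■◇··●░░░░
■■■■░■○◆○●░░░░
■■■■░■◇○◇●░░░░
■■■■░●●●○●░░░░
■■■■░○◇○○○░░░░
■■■■░░░░░░░░░░
■■■■░░░░░░░░░░
■■■■░░░░░░░░░░

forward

■■■■░░░░░░░░░░
■■■■░░░░░░░░░░
■■■■░░░░░░░░░░
■■■■░░░░░░░░░░
■■■■░░░░░░░░░░
■■■■░○○■○○░░░░
■■■■░●●·○◇░░░░
■■■■░■◇◆·●░░░░
■■■■░■○●○●░░░░
■■■■░■◇○◇●░░░░
■■■■░●●●○●░░░░
■■■■░○◇○○○░░░░
■■■■░░░░░░░░░░
■■■■░░░░░░░░░░

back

■■■■░░░░░░░░░░
■■■■░░░░░░░░░░
■■■■░░░░░░░░░░
■■■■░░░░░░░░░░
■■■■░○○■○○░░░░
■■■■░●●·○◇░░░░
■■■■░■◇··●░░░░
■■■■░■○◆○●░░░░
■■■■░■◇○◇●░░░░
■■■■░●●●○●░░░░
■■■■░○◇○○○░░░░
■■■■░░░░░░░░░░
■■■■░░░░░░░░░░
■■■■░░░░░░░░░░

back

■■■■░░░░░░░░░░
■■■■░░░░░░░░░░
■■■■░░░░░░░░░░
■■■■░○○■○○░░░░
■■■■░●●·○◇░░░░
■■■■░■◇··●░░░░
■■■■░■○●○●░░░░
■■■■░■◇◆◇●░░░░
■■■■░●●●○●░░░░
■■■■░○◇○○○░░░░
■■■■░░░░░░░░░░
■■■■░░░░░░░░░░
■■■■░░░░░░░░░░
■■■■░░░░░░░░░░

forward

■■■■░░░░░░░░░░
■■■■░░░░░░░░░░
■■■■░░░░░░░░░░
■■■■░░░░░░░░░░
■■■■░○○■○○░░░░
■■■■░●●·○◇░░░░
■■■■░■◇··●░░░░
■■■■░■○◆○●░░░░
■■■■░■◇○◇●░░░░
■■■■░●●●○●░░░░
■■■■░○◇○○○░░░░
■■■■░░░░░░░░░░
■■■■░░░░░░░░░░
■■■■░░░░░░░░░░

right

■■■░░░░░░░░░░░
■■■░░░░░░░░░░░
■■■░░░░░░░░░░░
■■■░░░░░░░░░░░
■■■░○○■○○░░░░░
■■■░●●·○◇○░░░░
■■■░■◇··●●░░░░
■■■░■○●◆●●░░░░
■■■░■◇○◇●·░░░░
■■■░●●●○●·░░░░
■■■░○◇○○○░░░░░
■■■░░░░░░░░░░░
■■■░░░░░░░░░░░
■■■░░░░░░░░░░░

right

■■░░░░░░░░░░░░
■■░░░░░░░░░░░░
■■░░░░░░░░░░░░
■■░░░░░░░░░░░░
■■░○○■○○░░░░░░
■■░●●·○◇○●░░░░
■■░■◇··●●·░░░░
■■░■○●○◆●·░░░░
■■░■◇○◇●··░░░░
■■░●●●○●·○░░░░
■■░○◇○○○░░░░░░
■■░░░░░░░░░░░░
■■░░░░░░░░░░░░
■■░░░░░░░░░░░░

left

■■■░░░░░░░░░░░
■■■░░░░░░░░░░░
■■■░░░░░░░░░░░
■■■░░░░░░░░░░░
■■■░○○■○○░░░░░
■■■░●●·○◇○●░░░
■■■░■◇··●●·░░░
■■■░■○●◆●●·░░░
■■■░■◇○◇●··░░░
■■■░●●●○●·○░░░
■■■░○◇○○○░░░░░
■■■░░░░░░░░░░░
■■■░░░░░░░░░░░
■■■░░░░░░░░░░░

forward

■■■░░░░░░░░░░░
■■■░░░░░░░░░░░
■■■░░░░░░░░░░░
■■■░░░░░░░░░░░
■■■░░░░░░░░░░░
■■■░○○■○○·░░░░
■■■░●●·○◇○●░░░
■■■░■◇·◆●●·░░░
■■■░■○●○●●·░░░
■■■░■◇○◇●··░░░
■■■░●●●○●·○░░░
■■■░○◇○○○░░░░░
■■■░░░░░░░░░░░
■■■░░░░░░░░░░░

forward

■■■░░░░░░░░░░░
■■■░░░░░░░░░░░
■■■░░░░░░░░░░░
■■■░░░░░░░░░░░
■■■░░░░░░░░░░░
■■■░░○○··●░░░░
■■■░○○■○○·░░░░
■■■░●●·◆◇○●░░░
■■■░■◇··●●·░░░
■■■░■○●○●●·░░░
■■■░■◇○◇●··░░░
■■■░●●●○●·○░░░
■■■░○◇○○○░░░░░
■■■░░░░░░░░░░░

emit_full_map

░○○··●░
○○■○○·░
●●·◆◇○●
■◇··●●·
■○●○●●·
■◇○◇●··
●●●○●·○
○◇○○○░░

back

■■■░░░░░░░░░░░
■■■░░░░░░░░░░░
■■■░░░░░░░░░░░
■■■░░░░░░░░░░░
■■■░░○○··●░░░░
■■■░○○■○○·░░░░
■■■░●●·○◇○●░░░
■■■░■◇·◆●●·░░░
■■■░■○●○●●·░░░
■■■░■◇○◇●··░░░
■■■░●●●○●·○░░░
■■■░○◇○○○░░░░░
■■■░░░░░░░░░░░
■■■░░░░░░░░░░░

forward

■■■░░░░░░░░░░░
■■■░░░░░░░░░░░
■■■░░░░░░░░░░░
■■■░░░░░░░░░░░
■■■░░░░░░░░░░░
■■■░░○○··●░░░░
■■■░○○■○○·░░░░
■■■░●●·◆◇○●░░░
■■■░■◇··●●·░░░
■■■░■○●○●●·░░░
■■■░■◇○◇●··░░░
■■■░●●●○●·○░░░
■■■░○◇○○○░░░░░
■■■░░░░░░░░░░░

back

■■■░░░░░░░░░░░
■■■░░░░░░░░░░░
■■■░░░░░░░░░░░
■■■░░░░░░░░░░░
■■■░░○○··●░░░░
■■■░○○■○○·░░░░
■■■░●●·○◇○●░░░
■■■░■◇·◆●●·░░░
■■■░■○●○●●·░░░
■■■░■◇○◇●··░░░
■■■░●●●○●·○░░░
■■■░○◇○○○░░░░░
■■■░░░░░░░░░░░
■■■░░░░░░░░░░░

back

■■■░░░░░░░░░░░
■■■░░░░░░░░░░░
■■■░░░░░░░░░░░
■■■░░○○··●░░░░
■■■░○○■○○·░░░░
■■■░●●·○◇○●░░░
■■■░■◇··●●·░░░
■■■░■○●◆●●·░░░
■■■░■◇○◇●··░░░
■■■░●●●○●·○░░░
■■■░○◇○○○░░░░░
■■■░░░░░░░░░░░
■■■░░░░░░░░░░░
■■■░░░░░░░░░░░


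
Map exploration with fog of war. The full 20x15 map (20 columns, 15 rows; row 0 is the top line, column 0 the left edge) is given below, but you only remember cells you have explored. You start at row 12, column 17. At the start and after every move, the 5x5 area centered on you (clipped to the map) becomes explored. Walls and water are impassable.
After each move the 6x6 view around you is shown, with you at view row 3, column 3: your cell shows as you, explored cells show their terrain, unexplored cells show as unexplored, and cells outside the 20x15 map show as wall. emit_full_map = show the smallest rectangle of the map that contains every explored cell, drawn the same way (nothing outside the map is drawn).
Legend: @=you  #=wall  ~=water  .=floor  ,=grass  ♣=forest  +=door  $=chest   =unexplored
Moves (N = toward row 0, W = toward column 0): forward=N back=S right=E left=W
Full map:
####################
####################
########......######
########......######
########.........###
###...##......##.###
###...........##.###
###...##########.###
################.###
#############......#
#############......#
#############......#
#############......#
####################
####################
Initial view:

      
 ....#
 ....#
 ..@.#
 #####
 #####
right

     #
....##
....##
...@##
######
######

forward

     #
 ...##
....##
...@##
....##
######

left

      
 ....#
 ....#
 ..@.#
 ....#
 #####

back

 ....#
 ....#
 ....#
 ..@.#
 #####
 #####

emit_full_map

....#
....#
....#
..@.#
#####
#####

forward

      
 ....#
 ....#
 ..@.#
 ....#
 #####

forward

      
 #.###
 ....#
 ..@.#
 ....#
 ....#

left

      
 ##.##
 .....
 ..@..
 .....
 .....

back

 ##.##
 .....
 .....
 ..@..
 .....
 #####

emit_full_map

##.###
.....#
.....#
..@..#
.....#
######
 #####


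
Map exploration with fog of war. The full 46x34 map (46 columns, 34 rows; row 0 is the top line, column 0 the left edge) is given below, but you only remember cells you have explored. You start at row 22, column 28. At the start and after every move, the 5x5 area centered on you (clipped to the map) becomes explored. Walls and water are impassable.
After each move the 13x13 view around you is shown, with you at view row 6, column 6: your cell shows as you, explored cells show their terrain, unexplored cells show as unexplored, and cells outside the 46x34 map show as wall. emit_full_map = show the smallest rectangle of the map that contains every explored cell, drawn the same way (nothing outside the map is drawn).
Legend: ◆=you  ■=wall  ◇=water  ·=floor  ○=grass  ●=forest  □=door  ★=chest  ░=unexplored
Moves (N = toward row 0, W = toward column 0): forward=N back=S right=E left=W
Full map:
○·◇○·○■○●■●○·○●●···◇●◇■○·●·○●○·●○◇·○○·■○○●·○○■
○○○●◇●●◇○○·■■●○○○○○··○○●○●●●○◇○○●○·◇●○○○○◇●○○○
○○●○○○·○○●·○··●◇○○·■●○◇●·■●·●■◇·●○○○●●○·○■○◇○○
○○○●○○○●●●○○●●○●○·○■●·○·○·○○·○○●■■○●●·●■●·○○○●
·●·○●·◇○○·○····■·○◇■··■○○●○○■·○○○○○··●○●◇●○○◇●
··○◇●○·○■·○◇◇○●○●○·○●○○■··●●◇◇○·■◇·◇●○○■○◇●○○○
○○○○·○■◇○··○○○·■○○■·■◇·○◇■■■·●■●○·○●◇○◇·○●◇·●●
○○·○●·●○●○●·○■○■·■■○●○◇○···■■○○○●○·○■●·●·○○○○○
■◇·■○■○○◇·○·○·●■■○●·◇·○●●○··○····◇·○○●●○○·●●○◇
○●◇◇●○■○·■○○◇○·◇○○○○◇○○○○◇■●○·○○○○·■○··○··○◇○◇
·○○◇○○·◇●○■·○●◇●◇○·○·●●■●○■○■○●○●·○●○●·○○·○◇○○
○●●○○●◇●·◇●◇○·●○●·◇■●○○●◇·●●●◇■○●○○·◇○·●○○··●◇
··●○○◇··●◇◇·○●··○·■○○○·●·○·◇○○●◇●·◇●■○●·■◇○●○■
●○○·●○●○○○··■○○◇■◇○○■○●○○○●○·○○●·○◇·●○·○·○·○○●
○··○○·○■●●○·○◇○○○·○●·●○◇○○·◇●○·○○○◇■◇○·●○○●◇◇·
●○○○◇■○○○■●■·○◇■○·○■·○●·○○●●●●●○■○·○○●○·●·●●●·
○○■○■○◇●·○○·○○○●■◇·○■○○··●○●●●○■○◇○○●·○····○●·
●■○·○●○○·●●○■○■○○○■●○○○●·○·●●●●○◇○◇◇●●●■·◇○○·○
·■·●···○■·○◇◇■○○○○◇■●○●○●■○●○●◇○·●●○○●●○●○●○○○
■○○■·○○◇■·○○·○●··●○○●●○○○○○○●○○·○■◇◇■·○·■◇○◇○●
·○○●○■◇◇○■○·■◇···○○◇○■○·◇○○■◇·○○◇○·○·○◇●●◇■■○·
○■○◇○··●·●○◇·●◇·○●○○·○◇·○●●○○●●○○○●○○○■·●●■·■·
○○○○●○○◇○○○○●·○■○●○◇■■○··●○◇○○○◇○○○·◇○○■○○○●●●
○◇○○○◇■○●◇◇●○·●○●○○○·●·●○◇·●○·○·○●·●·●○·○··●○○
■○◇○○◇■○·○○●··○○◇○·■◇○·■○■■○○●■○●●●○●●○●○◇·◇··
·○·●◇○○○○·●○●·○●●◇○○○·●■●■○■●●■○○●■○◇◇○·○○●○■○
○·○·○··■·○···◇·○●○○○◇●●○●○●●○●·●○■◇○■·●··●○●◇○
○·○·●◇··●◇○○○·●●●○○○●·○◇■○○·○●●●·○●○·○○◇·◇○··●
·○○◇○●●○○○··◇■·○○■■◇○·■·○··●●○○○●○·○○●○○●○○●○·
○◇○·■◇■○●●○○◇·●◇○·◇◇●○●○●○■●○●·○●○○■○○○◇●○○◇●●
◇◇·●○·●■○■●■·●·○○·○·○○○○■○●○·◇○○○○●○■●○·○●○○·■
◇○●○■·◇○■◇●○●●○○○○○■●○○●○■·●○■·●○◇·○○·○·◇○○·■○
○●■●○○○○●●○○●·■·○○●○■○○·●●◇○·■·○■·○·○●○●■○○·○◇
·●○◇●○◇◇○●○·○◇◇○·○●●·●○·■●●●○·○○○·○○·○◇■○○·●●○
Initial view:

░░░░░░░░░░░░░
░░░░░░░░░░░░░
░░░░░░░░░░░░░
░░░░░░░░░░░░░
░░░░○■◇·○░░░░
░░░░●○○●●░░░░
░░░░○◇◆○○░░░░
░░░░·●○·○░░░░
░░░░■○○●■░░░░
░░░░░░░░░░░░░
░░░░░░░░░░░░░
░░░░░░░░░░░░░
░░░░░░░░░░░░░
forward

░░░░░░░░░░░░░
░░░░░░░░░░░░░
░░░░░░░░░░░░░
░░░░░░░░░░░░░
░░░░○○●○○░░░░
░░░░○■◇·○░░░░
░░░░●○◆●●░░░░
░░░░○◇○○○░░░░
░░░░·●○·○░░░░
░░░░■○○●■░░░░
░░░░░░░░░░░░░
░░░░░░░░░░░░░
░░░░░░░░░░░░░

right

░░░░░░░░░░░░░
░░░░░░░░░░░░░
░░░░░░░░░░░░░
░░░░░░░░░░░░░
░░░○○●○○·░░░░
░░░○■◇·○○░░░░
░░░●○○◆●○░░░░
░░░○◇○○○◇░░░░
░░░·●○·○·░░░░
░░░■○○●■░░░░░
░░░░░░░░░░░░░
░░░░░░░░░░░░░
░░░░░░░░░░░░░

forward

░░░░░░░░░░░░░
░░░░░░░░░░░░░
░░░░░░░░░░░░░
░░░░░░░░░░░░░
░░░░●○●◇○░░░░
░░░○○●○○·░░░░
░░░○■◇◆○○░░░░
░░░●○○●●○░░░░
░░░○◇○○○◇░░░░
░░░·●○·○·░░░░
░░░■○○●■░░░░░
░░░░░░░░░░░░░
░░░░░░░░░░░░░

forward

░░░░░░░░░░░░░
░░░░░░░░░░░░░
░░░░░░░░░░░░░
░░░░░░░░░░░░░
░░░░●●●●○░░░░
░░░░●○●◇○░░░░
░░░○○●◆○·░░░░
░░░○■◇·○○░░░░
░░░●○○●●○░░░░
░░░○◇○○○◇░░░░
░░░·●○·○·░░░░
░░░■○○●■░░░░░
░░░░░░░░░░░░░

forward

░░░░░░░░░░░░░
░░░░░░░░░░░░░
░░░░░░░░░░░░░
░░░░░░░░░░░░░
░░░░●●●○■░░░░
░░░░●●●●○░░░░
░░░░●○◆◇○░░░░
░░░○○●○○·░░░░
░░░○■◇·○○░░░░
░░░●○○●●○░░░░
░░░○◇○○○◇░░░░
░░░·●○·○·░░░░
░░░■○○●■░░░░░

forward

░░░░░░░░░░░░░
░░░░░░░░░░░░░
░░░░░░░░░░░░░
░░░░░░░░░░░░░
░░░░●●●●○░░░░
░░░░●●●○■░░░░
░░░░●●◆●○░░░░
░░░░●○●◇○░░░░
░░░○○●○○·░░░░
░░░○■◇·○○░░░░
░░░●○○●●○░░░░
░░░○◇○○○◇░░░░
░░░·●○·○·░░░░

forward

░░░░░░░░░░░░░
░░░░░░░░░░░░░
░░░░░░░░░░░░░
░░░░░░░░░░░░░
░░░░◇●○·○░░░░
░░░░●●●●○░░░░
░░░░●●◆○■░░░░
░░░░●●●●○░░░░
░░░░●○●◇○░░░░
░░░○○●○○·░░░░
░░░○■◇·○○░░░░
░░░●○○●●○░░░░
░░░○◇○○○◇░░░░

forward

░░░░░░░░░░░░░
░░░░░░░░░░░░░
░░░░░░░░░░░░░
░░░░░░░░░░░░░
░░░░○·○○●░░░░
░░░░◇●○·○░░░░
░░░░●●◆●○░░░░
░░░░●●●○■░░░░
░░░░●●●●○░░░░
░░░░●○●◇○░░░░
░░░○○●○○·░░░░
░░░○■◇·○○░░░░
░░░●○○●●○░░░░

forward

░░░░░░░░░░░░░
░░░░░░░░░░░░░
░░░░░░░░░░░░░
░░░░░░░░░░░░░
░░░░◇○○●◇░░░░
░░░░○·○○●░░░░
░░░░◇●◆·○░░░░
░░░░●●●●○░░░░
░░░░●●●○■░░░░
░░░░●●●●○░░░░
░░░░●○●◇○░░░░
░░░○○●○○·░░░░
░░░○■◇·○○░░░░

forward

░░░░░░░░░░░░░
░░░░░░░░░░░░░
░░░░░░░░░░░░░
░░░░░░░░░░░░░
░░░░●●◇■○░░░░
░░░░◇○○●◇░░░░
░░░░○·◆○●░░░░
░░░░◇●○·○░░░░
░░░░●●●●○░░░░
░░░░●●●○■░░░░
░░░░●●●●○░░░░
░░░░●○●◇○░░░░
░░░○○●○○·░░░░

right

░░░░░░░░░░░░░
░░░░░░░░░░░░░
░░░░░░░░░░░░░
░░░░░░░░░░░░░
░░░●●◇■○●░░░░
░░░◇○○●◇●░░░░
░░░○·○◆●·░░░░
░░░◇●○·○○░░░░
░░░●●●●○■░░░░
░░░●●●○■░░░░░
░░░●●●●○░░░░░
░░░●○●◇○░░░░░
░░○○●○○·░░░░░

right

░░░░░░░░░░░░░
░░░░░░░░░░░░░
░░░░░░░░░░░░░
░░░░░░░░░░░░░
░░●●◇■○●○░░░░
░░◇○○●◇●·░░░░
░░○·○○◆·○░░░░
░░◇●○·○○○░░░░
░░●●●●○■○░░░░
░░●●●○■░░░░░░
░░●●●●○░░░░░░
░░●○●◇○░░░░░░
░○○●○○·░░░░░░

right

░░░░░░░░░░░░░
░░░░░░░░░░░░░
░░░░░░░░░░░░░
░░░░░░░░░░░░░
░●●◇■○●○○░░░░
░◇○○●◇●·◇░░░░
░○·○○●◆○◇░░░░
░◇●○·○○○◇░░░░
░●●●●○■○·░░░░
░●●●○■░░░░░░░
░●●●●○░░░░░░░
░●○●◇○░░░░░░░
○○●○○·░░░░░░░

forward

░░░░░░░░░░░░░
░░░░░░░░░░░░░
░░░░░░░░░░░░░
░░░░░░░░░░░░░
░░░░●○●·○░░░░
░●●◇■○●○○░░░░
░◇○○●◇◆·◇░░░░
░○·○○●·○◇░░░░
░◇●○·○○○◇░░░░
░●●●●○■○·░░░░
░●●●○■░░░░░░░
░●●●●○░░░░░░░
░●○●◇○░░░░░░░

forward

░░░░░░░░░░░░░
░░░░░░░░░░░░░
░░░░░░░░░░░░░
░░░░░░░░░░░░░
░░░░○○○○·░░░░
░░░░●○●·○░░░░
░●●◇■○◆○○░░░░
░◇○○●◇●·◇░░░░
░○·○○●·○◇░░░░
░◇●○·○○○◇░░░░
░●●●●○■○·░░░░
░●●●○■░░░░░░░
░●●●●○░░░░░░░

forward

░░░░░░░░░░░░░
░░░░░░░░░░░░░
░░░░░░░░░░░░░
░░░░░░░░░░░░░
░░░░···◇·░░░░
░░░░○○○○·░░░░
░░░░●○◆·○░░░░
░●●◇■○●○○░░░░
░◇○○●◇●·◇░░░░
░○·○○●·○◇░░░░
░◇●○·○○○◇░░░░
░●●●●○■○·░░░░
░●●●○■░░░░░░░

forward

░░░░░░░░░░░░░
░░░░░░░░░░░░░
░░░░░░░░░░░░░
░░░░░░░░░░░░░
░░░░○○●○·░░░░
░░░░···◇·░░░░
░░░░○○◆○·░░░░
░░░░●○●·○░░░░
░●●◇■○●○○░░░░
░◇○○●◇●·◇░░░░
░○·○○●·○◇░░░░
░◇●○·○○○◇░░░░
░●●●●○■○·░░░░

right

░░░░░░░░░░░░░
░░░░░░░░░░░░░
░░░░░░░░░░░░░
░░░░░░░░░░░░░
░░░○○●○·○░░░░
░░░···◇·○░░░░
░░░○○○◆·■░░░░
░░░●○●·○●░░░░
●●◇■○●○○·░░░░
◇○○●◇●·◇░░░░░
○·○○●·○◇░░░░░
◇●○·○○○◇░░░░░
●●●●○■○·░░░░░

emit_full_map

░░░░○○●○·○
░░░░···◇·○
░░░░○○○◆·■
░░░░●○●·○●
░●●◇■○●○○·
░◇○○●◇●·◇░
░○·○○●·○◇░
░◇●○·○○○◇░
░●●●●○■○·░
░●●●○■░░░░
░●●●●○░░░░
░●○●◇○░░░░
○○●○○·░░░░
○■◇·○○░░░░
●○○●●○░░░░
○◇○○○◇░░░░
·●○·○·░░░░
■○○●■░░░░░

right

░░░░░░░░░░░░░
░░░░░░░░░░░░░
░░░░░░░░░░░░░
░░░░░░░░░░░░░
░░○○●○·○■░░░░
░░···◇·○○░░░░
░░○○○○◆■○░░░░
░░●○●·○●○░░░░
●◇■○●○○·◇░░░░
○○●◇●·◇░░░░░░
·○○●·○◇░░░░░░
●○·○○○◇░░░░░░
●●●○■○·░░░░░░

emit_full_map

░░░░○○●○·○■
░░░░···◇·○○
░░░░○○○○◆■○
░░░░●○●·○●○
░●●◇■○●○○·◇
░◇○○●◇●·◇░░
░○·○○●·○◇░░
░◇●○·○○○◇░░
░●●●●○■○·░░
░●●●○■░░░░░
░●●●●○░░░░░
░●○●◇○░░░░░
○○●○○·░░░░░
○■◇·○○░░░░░
●○○●●○░░░░░
○◇○○○◇░░░░░
·●○·○·░░░░░
■○○●■░░░░░░


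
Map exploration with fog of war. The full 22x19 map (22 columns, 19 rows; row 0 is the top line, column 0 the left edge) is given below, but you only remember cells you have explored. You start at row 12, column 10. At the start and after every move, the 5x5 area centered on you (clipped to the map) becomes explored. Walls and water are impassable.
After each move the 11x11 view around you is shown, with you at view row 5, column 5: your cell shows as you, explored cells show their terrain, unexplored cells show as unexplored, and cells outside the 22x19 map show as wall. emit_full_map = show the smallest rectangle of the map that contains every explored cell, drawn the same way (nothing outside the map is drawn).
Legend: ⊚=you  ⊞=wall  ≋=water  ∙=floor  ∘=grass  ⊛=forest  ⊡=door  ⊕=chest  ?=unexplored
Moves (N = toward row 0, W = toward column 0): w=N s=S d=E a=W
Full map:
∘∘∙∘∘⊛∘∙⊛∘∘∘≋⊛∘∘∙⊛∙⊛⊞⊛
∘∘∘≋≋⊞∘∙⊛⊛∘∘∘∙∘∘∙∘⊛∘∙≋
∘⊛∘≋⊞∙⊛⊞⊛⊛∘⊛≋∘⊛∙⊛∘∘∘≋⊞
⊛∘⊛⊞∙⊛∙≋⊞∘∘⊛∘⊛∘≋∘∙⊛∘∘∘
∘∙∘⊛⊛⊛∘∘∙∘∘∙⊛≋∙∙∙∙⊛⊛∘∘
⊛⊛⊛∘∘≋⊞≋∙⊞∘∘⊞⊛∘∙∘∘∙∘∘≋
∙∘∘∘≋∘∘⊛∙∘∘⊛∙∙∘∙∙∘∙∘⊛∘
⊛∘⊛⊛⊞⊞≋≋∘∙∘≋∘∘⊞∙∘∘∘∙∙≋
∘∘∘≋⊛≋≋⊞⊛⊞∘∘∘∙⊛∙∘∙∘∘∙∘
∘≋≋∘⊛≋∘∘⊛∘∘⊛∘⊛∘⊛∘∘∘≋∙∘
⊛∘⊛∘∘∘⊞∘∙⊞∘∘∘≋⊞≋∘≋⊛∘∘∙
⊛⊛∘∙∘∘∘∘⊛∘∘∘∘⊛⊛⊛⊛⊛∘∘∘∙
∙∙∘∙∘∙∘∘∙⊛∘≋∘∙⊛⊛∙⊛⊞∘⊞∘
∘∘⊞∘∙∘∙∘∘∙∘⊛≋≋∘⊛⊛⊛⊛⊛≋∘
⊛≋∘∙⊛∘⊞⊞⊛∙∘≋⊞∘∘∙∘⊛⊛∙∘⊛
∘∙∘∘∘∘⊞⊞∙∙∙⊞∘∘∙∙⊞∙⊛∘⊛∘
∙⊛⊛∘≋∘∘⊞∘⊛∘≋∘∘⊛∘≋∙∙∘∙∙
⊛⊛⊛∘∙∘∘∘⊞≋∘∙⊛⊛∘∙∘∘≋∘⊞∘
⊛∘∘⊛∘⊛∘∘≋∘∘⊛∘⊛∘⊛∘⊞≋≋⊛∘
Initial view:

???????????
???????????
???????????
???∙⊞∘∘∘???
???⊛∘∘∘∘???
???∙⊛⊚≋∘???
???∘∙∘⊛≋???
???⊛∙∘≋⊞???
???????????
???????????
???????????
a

???????????
???????????
???????????
???∘∙⊞∘∘∘??
???∘⊛∘∘∘∘??
???∘∙⊚∘≋∘??
???∘∘∙∘⊛≋??
???⊞⊛∙∘≋⊞??
???????????
???????????
???????????

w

???????????
???????????
???????????
???∘⊛∘∘⊛???
???∘∙⊞∘∘∘??
???∘⊛⊚∘∘∘??
???∘∙⊛∘≋∘??
???∘∘∙∘⊛≋??
???⊞⊛∙∘≋⊞??
???????????
???????????

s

???????????
???????????
???∘⊛∘∘⊛???
???∘∙⊞∘∘∘??
???∘⊛∘∘∘∘??
???∘∙⊚∘≋∘??
???∘∘∙∘⊛≋??
???⊞⊛∙∘≋⊞??
???????????
???????????
???????????

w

???????????
???????????
???????????
???∘⊛∘∘⊛???
???∘∙⊞∘∘∘??
???∘⊛⊚∘∘∘??
???∘∙⊛∘≋∘??
???∘∘∙∘⊛≋??
???⊞⊛∙∘≋⊞??
???????????
???????????

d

???????????
???????????
???????????
??∘⊛∘∘⊛∘???
??∘∙⊞∘∘∘???
??∘⊛∘⊚∘∘???
??∘∙⊛∘≋∘???
??∘∘∙∘⊛≋???
??⊞⊛∙∘≋⊞???
???????????
???????????

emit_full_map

∘⊛∘∘⊛∘
∘∙⊞∘∘∘
∘⊛∘⊚∘∘
∘∙⊛∘≋∘
∘∘∙∘⊛≋
⊞⊛∙∘≋⊞

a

???????????
???????????
???????????
???∘⊛∘∘⊛∘??
???∘∙⊞∘∘∘??
???∘⊛⊚∘∘∘??
???∘∙⊛∘≋∘??
???∘∘∙∘⊛≋??
???⊞⊛∙∘≋⊞??
???????????
???????????

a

???????????
???????????
???????????
???∘∘⊛∘∘⊛∘?
???⊞∘∙⊞∘∘∘?
???∘∘⊚∘∘∘∘?
???∘∘∙⊛∘≋∘?
???∙∘∘∙∘⊛≋?
????⊞⊛∙∘≋⊞?
???????????
???????????

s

???????????
???????????
???∘∘⊛∘∘⊛∘?
???⊞∘∙⊞∘∘∘?
???∘∘⊛∘∘∘∘?
???∘∘⊚⊛∘≋∘?
???∙∘∘∙∘⊛≋?
???⊞⊞⊛∙∘≋⊞?
???????????
???????????
???????????

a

???????????
???????????
????∘∘⊛∘∘⊛∘
???∘⊞∘∙⊞∘∘∘
???∘∘∘⊛∘∘∘∘
???∙∘⊚∙⊛∘≋∘
???∘∙∘∘∙∘⊛≋
???∘⊞⊞⊛∙∘≋⊞
???????????
???????????
???????????

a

???????????
???????????
?????∘∘⊛∘∘⊛
???∘∘⊞∘∙⊞∘∘
???∘∘∘∘⊛∘∘∘
???∘∙⊚∘∙⊛∘≋
???∙∘∙∘∘∙∘⊛
???⊛∘⊞⊞⊛∙∘≋
???????????
???????????
???????????

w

???????????
???????????
???????????
???⊛≋∘∘⊛∘∘⊛
???∘∘⊞∘∙⊞∘∘
???∘∘⊚∘⊛∘∘∘
???∘∙∘∘∙⊛∘≋
???∙∘∙∘∘∙∘⊛
???⊛∘⊞⊞⊛∙∘≋
???????????
???????????

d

???????????
???????????
???????????
??⊛≋∘∘⊛∘∘⊛∘
??∘∘⊞∘∙⊞∘∘∘
??∘∘∘⊚⊛∘∘∘∘
??∘∙∘∘∙⊛∘≋∘
??∙∘∙∘∘∙∘⊛≋
??⊛∘⊞⊞⊛∙∘≋⊞
???????????
???????????

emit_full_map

⊛≋∘∘⊛∘∘⊛∘
∘∘⊞∘∙⊞∘∘∘
∘∘∘⊚⊛∘∘∘∘
∘∙∘∘∙⊛∘≋∘
∙∘∙∘∘∙∘⊛≋
⊛∘⊞⊞⊛∙∘≋⊞

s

???????????
???????????
??⊛≋∘∘⊛∘∘⊛∘
??∘∘⊞∘∙⊞∘∘∘
??∘∘∘∘⊛∘∘∘∘
??∘∙∘⊚∙⊛∘≋∘
??∙∘∙∘∘∙∘⊛≋
??⊛∘⊞⊞⊛∙∘≋⊞
???????????
???????????
???????????

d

???????????
???????????
?⊛≋∘∘⊛∘∘⊛∘?
?∘∘⊞∘∙⊞∘∘∘?
?∘∘∘∘⊛∘∘∘∘?
?∘∙∘∘⊚⊛∘≋∘?
?∙∘∙∘∘∙∘⊛≋?
?⊛∘⊞⊞⊛∙∘≋⊞?
???????????
???????????
???????????

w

???????????
???????????
???????????
?⊛≋∘∘⊛∘∘⊛∘?
?∘∘⊞∘∙⊞∘∘∘?
?∘∘∘∘⊚∘∘∘∘?
?∘∙∘∘∙⊛∘≋∘?
?∙∘∙∘∘∙∘⊛≋?
?⊛∘⊞⊞⊛∙∘≋⊞?
???????????
???????????

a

???????????
???????????
???????????
??⊛≋∘∘⊛∘∘⊛∘
??∘∘⊞∘∙⊞∘∘∘
??∘∘∘⊚⊛∘∘∘∘
??∘∙∘∘∙⊛∘≋∘
??∙∘∙∘∘∙∘⊛≋
??⊛∘⊞⊞⊛∙∘≋⊞
???????????
???????????

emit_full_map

⊛≋∘∘⊛∘∘⊛∘
∘∘⊞∘∙⊞∘∘∘
∘∘∘⊚⊛∘∘∘∘
∘∙∘∘∙⊛∘≋∘
∙∘∙∘∘∙∘⊛≋
⊛∘⊞⊞⊛∙∘≋⊞

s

???????????
???????????
??⊛≋∘∘⊛∘∘⊛∘
??∘∘⊞∘∙⊞∘∘∘
??∘∘∘∘⊛∘∘∘∘
??∘∙∘⊚∙⊛∘≋∘
??∙∘∙∘∘∙∘⊛≋
??⊛∘⊞⊞⊛∙∘≋⊞
???????????
???????????
???????????

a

???????????
???????????
???⊛≋∘∘⊛∘∘⊛
???∘∘⊞∘∙⊞∘∘
???∘∘∘∘⊛∘∘∘
???∘∙⊚∘∙⊛∘≋
???∙∘∙∘∘∙∘⊛
???⊛∘⊞⊞⊛∙∘≋
???????????
???????????
???????????
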